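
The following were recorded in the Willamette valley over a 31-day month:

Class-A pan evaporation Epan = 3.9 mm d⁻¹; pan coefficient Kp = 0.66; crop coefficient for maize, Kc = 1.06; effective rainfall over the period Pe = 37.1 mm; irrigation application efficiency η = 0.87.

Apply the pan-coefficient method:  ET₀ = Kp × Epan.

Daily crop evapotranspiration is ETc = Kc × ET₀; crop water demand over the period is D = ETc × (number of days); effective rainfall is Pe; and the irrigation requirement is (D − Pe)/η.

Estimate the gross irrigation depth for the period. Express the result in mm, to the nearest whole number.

55 mm

ET₀ = 0.66 × 3.9 = 2.5740 mm/d
ETc = Kc × ET₀ = 1.06 × 2.5740 = 2.7284 mm/d
Crop demand D = ETc × 31 d = 2.7284 × 31 = 84.580 mm
D − Pe = 84.580 − 37.1 = 47.480 mm
Gross irrigation = 47.480 / 0.87 = 54.575 mm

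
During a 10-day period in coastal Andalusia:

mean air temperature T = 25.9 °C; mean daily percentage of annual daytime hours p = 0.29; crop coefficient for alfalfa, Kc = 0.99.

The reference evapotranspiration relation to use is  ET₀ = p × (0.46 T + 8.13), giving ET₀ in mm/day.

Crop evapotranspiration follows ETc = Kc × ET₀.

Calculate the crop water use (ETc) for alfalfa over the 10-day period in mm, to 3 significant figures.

57.5 mm

ET₀ = 0.29 × (0.46 × 25.9 + 8.13) = 0.29 × 20.044 = 5.8128 mm/d
ETc = Kc × ET₀ = 0.99 × 5.8128 = 5.7547 mm/d
Over 10 days: 5.7547 × 10 = 57.547 mm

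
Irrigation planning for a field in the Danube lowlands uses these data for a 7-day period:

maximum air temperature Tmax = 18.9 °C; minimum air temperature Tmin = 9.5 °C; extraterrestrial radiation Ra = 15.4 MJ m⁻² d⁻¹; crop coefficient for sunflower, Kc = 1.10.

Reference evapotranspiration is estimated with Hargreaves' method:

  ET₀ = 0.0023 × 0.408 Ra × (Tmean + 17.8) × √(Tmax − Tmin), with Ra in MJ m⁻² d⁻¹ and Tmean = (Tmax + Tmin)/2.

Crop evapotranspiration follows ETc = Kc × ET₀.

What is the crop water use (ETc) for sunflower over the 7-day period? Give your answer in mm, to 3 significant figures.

10.9 mm

Tmean = (18.9 + 9.5)/2 = 14.20 °C
0.408 Ra = 0.408 × 15.4 = 6.2832 mm/d equivalent
ET₀ = 0.0023 × 6.2832 × (14.20 + 17.8) × √9.4 = 0.0023 × 6.2832 × 32.00 × 3.0659 = 1.4178 mm/d
ETc = Kc × ET₀ = 1.10 × 1.4178 = 1.5596 mm/d
Over 7 days: 1.5596 × 7 = 10.917 mm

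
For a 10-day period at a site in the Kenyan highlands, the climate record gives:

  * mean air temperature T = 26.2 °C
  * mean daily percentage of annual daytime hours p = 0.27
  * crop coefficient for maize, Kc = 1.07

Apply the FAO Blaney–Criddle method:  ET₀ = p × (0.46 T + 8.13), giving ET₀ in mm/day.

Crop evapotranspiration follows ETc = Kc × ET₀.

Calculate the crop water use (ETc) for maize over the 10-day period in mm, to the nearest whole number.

ET₀ = 0.27 × (0.46 × 26.2 + 8.13) = 0.27 × 20.182 = 5.4491 mm/d
ETc = Kc × ET₀ = 1.07 × 5.4491 = 5.8305 mm/d
Over 10 days: 5.8305 × 10 = 58.305 mm

58 mm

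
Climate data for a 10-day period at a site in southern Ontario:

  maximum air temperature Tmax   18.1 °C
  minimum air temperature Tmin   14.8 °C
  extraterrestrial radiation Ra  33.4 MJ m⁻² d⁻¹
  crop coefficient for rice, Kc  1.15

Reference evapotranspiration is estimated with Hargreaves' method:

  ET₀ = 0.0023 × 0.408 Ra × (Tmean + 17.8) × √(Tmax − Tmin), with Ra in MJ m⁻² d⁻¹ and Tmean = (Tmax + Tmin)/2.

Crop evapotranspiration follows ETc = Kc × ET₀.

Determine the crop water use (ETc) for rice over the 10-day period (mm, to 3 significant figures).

22.4 mm

Tmean = (18.1 + 14.8)/2 = 16.45 °C
0.408 Ra = 0.408 × 33.4 = 13.6272 mm/d equivalent
ET₀ = 0.0023 × 13.6272 × (16.45 + 17.8) × √3.3 = 0.0023 × 13.6272 × 34.25 × 1.8166 = 1.9501 mm/d
ETc = Kc × ET₀ = 1.15 × 1.9501 = 2.2426 mm/d
Over 10 days: 2.2426 × 10 = 22.426 mm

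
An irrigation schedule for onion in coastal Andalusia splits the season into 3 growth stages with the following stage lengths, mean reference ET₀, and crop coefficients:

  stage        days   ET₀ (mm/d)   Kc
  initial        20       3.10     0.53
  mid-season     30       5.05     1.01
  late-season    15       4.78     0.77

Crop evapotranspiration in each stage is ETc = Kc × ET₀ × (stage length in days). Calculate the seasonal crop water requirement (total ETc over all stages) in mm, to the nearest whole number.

241 mm

initial: 0.53 × 3.10 × 20 = 32.86 mm
mid-season: 1.01 × 5.05 × 30 = 153.02 mm
late-season: 0.77 × 4.78 × 15 = 55.21 mm
Seasonal total = 241.09 mm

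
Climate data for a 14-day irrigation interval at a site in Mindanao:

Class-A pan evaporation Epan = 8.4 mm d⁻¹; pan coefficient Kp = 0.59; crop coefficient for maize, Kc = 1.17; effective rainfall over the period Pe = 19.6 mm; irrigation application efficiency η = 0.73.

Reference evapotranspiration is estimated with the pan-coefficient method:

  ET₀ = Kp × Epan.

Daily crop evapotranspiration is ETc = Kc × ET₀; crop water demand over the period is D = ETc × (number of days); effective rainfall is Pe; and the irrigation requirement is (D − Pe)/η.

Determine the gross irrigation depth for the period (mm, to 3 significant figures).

ET₀ = 0.59 × 8.4 = 4.9560 mm/d
ETc = Kc × ET₀ = 1.17 × 4.9560 = 5.7985 mm/d
Crop demand D = ETc × 14 d = 5.7985 × 14 = 81.179 mm
D − Pe = 81.179 − 19.6 = 61.579 mm
Gross irrigation = 61.579 / 0.73 = 84.355 mm

84.4 mm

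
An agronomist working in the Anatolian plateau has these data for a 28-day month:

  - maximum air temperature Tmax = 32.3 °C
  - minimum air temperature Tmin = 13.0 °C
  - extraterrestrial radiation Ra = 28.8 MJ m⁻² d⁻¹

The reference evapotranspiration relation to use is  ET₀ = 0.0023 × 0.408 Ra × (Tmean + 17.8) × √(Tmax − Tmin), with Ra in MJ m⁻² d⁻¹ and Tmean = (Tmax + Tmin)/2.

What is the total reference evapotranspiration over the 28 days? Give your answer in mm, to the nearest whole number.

Tmean = (32.3 + 13.0)/2 = 22.65 °C
0.408 Ra = 0.408 × 28.8 = 11.7504 mm/d equivalent
ET₀ = 0.0023 × 11.7504 × (22.65 + 17.8) × √19.3 = 0.0023 × 11.7504 × 40.45 × 4.3932 = 4.8026 mm/d
Over 28 days: 4.8026 × 28 = 134.473 mm

134 mm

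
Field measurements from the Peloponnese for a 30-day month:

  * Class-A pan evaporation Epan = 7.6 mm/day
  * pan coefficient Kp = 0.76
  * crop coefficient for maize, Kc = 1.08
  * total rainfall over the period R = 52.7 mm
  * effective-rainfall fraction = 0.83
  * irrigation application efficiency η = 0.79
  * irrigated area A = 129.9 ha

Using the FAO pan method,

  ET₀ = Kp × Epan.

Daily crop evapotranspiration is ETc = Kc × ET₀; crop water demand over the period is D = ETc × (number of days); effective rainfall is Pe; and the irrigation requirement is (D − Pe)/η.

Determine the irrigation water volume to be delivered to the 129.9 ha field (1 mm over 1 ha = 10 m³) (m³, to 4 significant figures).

ET₀ = 0.76 × 7.6 = 5.7760 mm/d
ETc = Kc × ET₀ = 1.08 × 5.7760 = 6.2381 mm/d
Crop demand D = ETc × 30 d = 6.2381 × 30 = 187.143 mm
Pe = 0.83 × 52.7 = 43.741 mm
D − Pe = 187.143 − 43.741 = 143.402 mm
Gross irrigation = 143.402 / 0.79 = 181.522 mm
Volume = 181.522 mm × 129.9 ha × 10 = 235797.1 m³

235800 m³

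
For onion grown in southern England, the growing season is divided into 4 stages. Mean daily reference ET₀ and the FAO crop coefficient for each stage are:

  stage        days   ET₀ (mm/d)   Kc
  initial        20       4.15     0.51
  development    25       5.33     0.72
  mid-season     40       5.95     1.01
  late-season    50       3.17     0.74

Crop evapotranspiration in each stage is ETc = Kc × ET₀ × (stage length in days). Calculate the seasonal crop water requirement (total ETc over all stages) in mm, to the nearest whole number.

496 mm

initial: 0.51 × 4.15 × 20 = 42.33 mm
development: 0.72 × 5.33 × 25 = 95.94 mm
mid-season: 1.01 × 5.95 × 40 = 240.38 mm
late-season: 0.74 × 3.17 × 50 = 117.29 mm
Seasonal total = 495.94 mm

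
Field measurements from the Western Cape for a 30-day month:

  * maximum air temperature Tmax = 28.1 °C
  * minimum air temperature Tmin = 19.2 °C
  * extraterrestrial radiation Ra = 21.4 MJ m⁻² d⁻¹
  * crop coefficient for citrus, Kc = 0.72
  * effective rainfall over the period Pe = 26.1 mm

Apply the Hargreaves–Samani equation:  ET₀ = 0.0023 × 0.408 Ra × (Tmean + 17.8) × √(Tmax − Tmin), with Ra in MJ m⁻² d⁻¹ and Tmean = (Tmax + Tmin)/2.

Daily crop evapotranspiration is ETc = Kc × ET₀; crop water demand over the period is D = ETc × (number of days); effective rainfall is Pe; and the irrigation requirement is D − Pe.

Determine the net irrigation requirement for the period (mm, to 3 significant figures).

Tmean = (28.1 + 19.2)/2 = 23.65 °C
0.408 Ra = 0.408 × 21.4 = 8.7312 mm/d equivalent
ET₀ = 0.0023 × 8.7312 × (23.65 + 17.8) × √8.9 = 0.0023 × 8.7312 × 41.45 × 2.9833 = 2.4833 mm/d
ETc = Kc × ET₀ = 0.72 × 2.4833 = 1.7880 mm/d
Crop demand D = ETc × 30 d = 1.7880 × 30 = 53.640 mm
D − Pe = 53.640 − 26.1 = 27.540 mm

27.5 mm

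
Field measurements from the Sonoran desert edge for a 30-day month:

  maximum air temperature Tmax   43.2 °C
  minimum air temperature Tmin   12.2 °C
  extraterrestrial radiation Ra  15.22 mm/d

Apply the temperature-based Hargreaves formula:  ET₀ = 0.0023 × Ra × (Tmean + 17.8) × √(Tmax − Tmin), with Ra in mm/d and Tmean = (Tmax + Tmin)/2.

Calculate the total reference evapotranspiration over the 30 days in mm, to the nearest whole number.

Tmean = (43.2 + 12.2)/2 = 27.70 °C
ET₀ = 0.0023 × 15.22 × (27.70 + 17.8) × √31.0 = 0.0023 × 15.22 × 45.50 × 5.5678 = 8.8682 mm/d
Over 30 days: 8.8682 × 30 = 266.046 mm

266 mm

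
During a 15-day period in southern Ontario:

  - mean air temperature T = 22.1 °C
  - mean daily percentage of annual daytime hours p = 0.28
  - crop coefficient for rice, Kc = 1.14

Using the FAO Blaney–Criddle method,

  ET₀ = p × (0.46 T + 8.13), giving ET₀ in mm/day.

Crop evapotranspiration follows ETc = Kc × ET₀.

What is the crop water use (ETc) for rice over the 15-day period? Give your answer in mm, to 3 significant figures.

ET₀ = 0.28 × (0.46 × 22.1 + 8.13) = 0.28 × 18.296 = 5.1229 mm/d
ETc = Kc × ET₀ = 1.14 × 5.1229 = 5.8401 mm/d
Over 15 days: 5.8401 × 15 = 87.602 mm

87.6 mm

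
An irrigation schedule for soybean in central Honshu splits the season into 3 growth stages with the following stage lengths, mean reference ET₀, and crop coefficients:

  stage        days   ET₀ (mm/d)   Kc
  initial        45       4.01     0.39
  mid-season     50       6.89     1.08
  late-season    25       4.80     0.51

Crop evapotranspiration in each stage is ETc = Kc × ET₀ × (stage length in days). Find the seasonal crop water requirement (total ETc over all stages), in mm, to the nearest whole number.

initial: 0.39 × 4.01 × 45 = 70.38 mm
mid-season: 1.08 × 6.89 × 50 = 372.06 mm
late-season: 0.51 × 4.80 × 25 = 61.20 mm
Seasonal total = 503.64 mm

504 mm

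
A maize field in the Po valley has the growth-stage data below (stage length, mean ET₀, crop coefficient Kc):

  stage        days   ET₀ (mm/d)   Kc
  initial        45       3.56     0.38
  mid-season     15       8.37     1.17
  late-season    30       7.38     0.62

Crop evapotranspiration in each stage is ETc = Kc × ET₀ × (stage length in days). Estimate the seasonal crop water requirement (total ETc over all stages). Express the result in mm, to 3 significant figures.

initial: 0.38 × 3.56 × 45 = 60.88 mm
mid-season: 1.17 × 8.37 × 15 = 146.89 mm
late-season: 0.62 × 7.38 × 30 = 137.27 mm
Seasonal total = 345.04 mm

345 mm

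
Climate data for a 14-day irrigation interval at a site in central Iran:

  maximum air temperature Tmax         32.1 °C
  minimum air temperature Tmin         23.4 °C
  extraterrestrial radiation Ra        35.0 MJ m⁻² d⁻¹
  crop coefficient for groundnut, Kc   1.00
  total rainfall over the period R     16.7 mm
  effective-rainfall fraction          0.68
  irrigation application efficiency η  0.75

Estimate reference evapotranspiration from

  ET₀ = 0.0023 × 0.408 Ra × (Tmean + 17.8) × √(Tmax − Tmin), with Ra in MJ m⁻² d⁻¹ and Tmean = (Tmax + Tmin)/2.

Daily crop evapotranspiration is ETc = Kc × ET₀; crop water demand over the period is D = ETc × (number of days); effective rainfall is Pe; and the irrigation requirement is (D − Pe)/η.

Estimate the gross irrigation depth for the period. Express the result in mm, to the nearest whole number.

Tmean = (32.1 + 23.4)/2 = 27.75 °C
0.408 Ra = 0.408 × 35.0 = 14.2800 mm/d equivalent
ET₀ = 0.0023 × 14.2800 × (27.75 + 17.8) × √8.7 = 0.0023 × 14.2800 × 45.55 × 2.9496 = 4.4127 mm/d
ETc = Kc × ET₀ = 1.00 × 4.4127 = 4.4127 mm/d
Crop demand D = ETc × 14 d = 4.4127 × 14 = 61.778 mm
Pe = 0.68 × 16.7 = 11.356 mm
D − Pe = 61.778 − 11.356 = 50.422 mm
Gross irrigation = 50.422 / 0.75 = 67.229 mm

67 mm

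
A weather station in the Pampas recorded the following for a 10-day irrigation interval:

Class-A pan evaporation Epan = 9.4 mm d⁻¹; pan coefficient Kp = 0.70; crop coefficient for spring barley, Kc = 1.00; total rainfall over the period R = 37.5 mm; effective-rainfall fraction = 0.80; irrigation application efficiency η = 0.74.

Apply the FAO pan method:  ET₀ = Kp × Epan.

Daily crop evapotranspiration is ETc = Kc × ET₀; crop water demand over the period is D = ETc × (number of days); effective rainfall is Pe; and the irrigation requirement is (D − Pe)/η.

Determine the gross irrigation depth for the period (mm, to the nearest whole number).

ET₀ = 0.70 × 9.4 = 6.5800 mm/d
ETc = Kc × ET₀ = 1.00 × 6.5800 = 6.5800 mm/d
Crop demand D = ETc × 10 d = 6.5800 × 10 = 65.800 mm
Pe = 0.80 × 37.5 = 30.000 mm
D − Pe = 65.800 − 30.000 = 35.800 mm
Gross irrigation = 35.800 / 0.74 = 48.378 mm

48 mm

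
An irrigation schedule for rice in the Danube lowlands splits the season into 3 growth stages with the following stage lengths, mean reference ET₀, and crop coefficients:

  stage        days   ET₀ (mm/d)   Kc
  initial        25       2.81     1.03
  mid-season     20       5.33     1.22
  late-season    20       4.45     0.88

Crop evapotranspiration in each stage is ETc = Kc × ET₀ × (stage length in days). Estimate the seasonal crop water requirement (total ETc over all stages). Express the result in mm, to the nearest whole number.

initial: 1.03 × 2.81 × 25 = 72.36 mm
mid-season: 1.22 × 5.33 × 20 = 130.05 mm
late-season: 0.88 × 4.45 × 20 = 78.32 mm
Seasonal total = 280.73 mm

281 mm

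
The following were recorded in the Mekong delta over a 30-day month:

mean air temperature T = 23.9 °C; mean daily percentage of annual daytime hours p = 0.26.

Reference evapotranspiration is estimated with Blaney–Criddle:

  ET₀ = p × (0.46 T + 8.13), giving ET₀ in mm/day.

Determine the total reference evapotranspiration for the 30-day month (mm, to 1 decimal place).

149.2 mm

ET₀ = 0.26 × (0.46 × 23.9 + 8.13) = 0.26 × 19.124 = 4.9722 mm/d
Monthly total = 4.9722 × 30 = 149.166 mm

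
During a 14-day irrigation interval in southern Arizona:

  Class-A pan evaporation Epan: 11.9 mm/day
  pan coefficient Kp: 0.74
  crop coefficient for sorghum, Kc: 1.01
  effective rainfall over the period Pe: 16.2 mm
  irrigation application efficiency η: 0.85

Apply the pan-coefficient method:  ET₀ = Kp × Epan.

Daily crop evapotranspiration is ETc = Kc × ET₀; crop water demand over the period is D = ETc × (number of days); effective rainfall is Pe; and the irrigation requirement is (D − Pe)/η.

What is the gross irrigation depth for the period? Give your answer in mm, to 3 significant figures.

ET₀ = 0.74 × 11.9 = 8.8060 mm/d
ETc = Kc × ET₀ = 1.01 × 8.8060 = 8.8941 mm/d
Crop demand D = ETc × 14 d = 8.8941 × 14 = 124.517 mm
D − Pe = 124.517 − 16.2 = 108.317 mm
Gross irrigation = 108.317 / 0.85 = 127.432 mm

127 mm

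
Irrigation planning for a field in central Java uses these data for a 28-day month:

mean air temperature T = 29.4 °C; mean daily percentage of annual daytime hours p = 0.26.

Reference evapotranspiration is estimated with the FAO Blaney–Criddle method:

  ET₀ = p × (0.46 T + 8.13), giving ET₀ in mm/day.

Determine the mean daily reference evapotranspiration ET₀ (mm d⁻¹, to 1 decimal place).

ET₀ = 0.26 × (0.46 × 29.4 + 8.13) = 0.26 × 21.654 = 5.6300 mm/d

5.6 mm d⁻¹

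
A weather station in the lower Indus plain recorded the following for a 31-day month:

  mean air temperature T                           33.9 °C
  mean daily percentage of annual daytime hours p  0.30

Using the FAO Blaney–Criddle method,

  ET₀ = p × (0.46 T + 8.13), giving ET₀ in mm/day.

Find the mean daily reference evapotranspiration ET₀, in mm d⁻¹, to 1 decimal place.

ET₀ = 0.30 × (0.46 × 33.9 + 8.13) = 0.30 × 23.724 = 7.1172 mm/d

7.1 mm d⁻¹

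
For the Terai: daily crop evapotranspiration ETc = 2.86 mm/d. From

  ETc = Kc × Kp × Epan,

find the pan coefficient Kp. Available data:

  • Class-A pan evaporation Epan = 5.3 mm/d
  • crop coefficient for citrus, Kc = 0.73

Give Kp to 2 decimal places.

0.74

ETc = Kc × Kp × Epan  ⇒  Kp = ETc / (Kc × Epan)
Kp = 2.86 / (0.73 × 5.3) = 2.86 / 3.869 = 0.7392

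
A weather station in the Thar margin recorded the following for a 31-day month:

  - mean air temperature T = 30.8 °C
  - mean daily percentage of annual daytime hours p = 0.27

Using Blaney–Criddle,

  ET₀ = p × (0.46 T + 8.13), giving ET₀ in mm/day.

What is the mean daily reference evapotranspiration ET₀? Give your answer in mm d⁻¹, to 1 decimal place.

ET₀ = 0.27 × (0.46 × 30.8 + 8.13) = 0.27 × 22.298 = 6.0205 mm/d

6.0 mm d⁻¹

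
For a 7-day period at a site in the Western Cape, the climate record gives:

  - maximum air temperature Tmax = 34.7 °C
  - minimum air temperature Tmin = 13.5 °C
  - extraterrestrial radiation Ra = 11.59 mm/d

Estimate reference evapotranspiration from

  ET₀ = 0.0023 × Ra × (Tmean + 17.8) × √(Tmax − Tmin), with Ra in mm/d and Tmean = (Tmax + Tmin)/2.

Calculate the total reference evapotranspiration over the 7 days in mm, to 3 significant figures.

Tmean = (34.7 + 13.5)/2 = 24.10 °C
ET₀ = 0.0023 × 11.59 × (24.10 + 17.8) × √21.2 = 0.0023 × 11.59 × 41.90 × 4.6043 = 5.1427 mm/d
Over 7 days: 5.1427 × 7 = 35.999 mm

36.0 mm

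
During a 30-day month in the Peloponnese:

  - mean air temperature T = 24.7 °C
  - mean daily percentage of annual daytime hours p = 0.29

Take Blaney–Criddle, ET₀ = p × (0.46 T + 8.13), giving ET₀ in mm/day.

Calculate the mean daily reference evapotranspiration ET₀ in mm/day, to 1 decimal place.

5.7 mm/day

ET₀ = 0.29 × (0.46 × 24.7 + 8.13) = 0.29 × 19.492 = 5.6527 mm/d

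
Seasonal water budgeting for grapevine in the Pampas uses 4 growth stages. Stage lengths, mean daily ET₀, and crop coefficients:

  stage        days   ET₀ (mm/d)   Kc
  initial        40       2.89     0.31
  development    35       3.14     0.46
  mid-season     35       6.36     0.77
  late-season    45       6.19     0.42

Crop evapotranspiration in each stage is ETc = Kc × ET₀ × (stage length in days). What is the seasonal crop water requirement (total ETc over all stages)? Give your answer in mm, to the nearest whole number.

375 mm

initial: 0.31 × 2.89 × 40 = 35.84 mm
development: 0.46 × 3.14 × 35 = 50.55 mm
mid-season: 0.77 × 6.36 × 35 = 171.40 mm
late-season: 0.42 × 6.19 × 45 = 116.99 mm
Seasonal total = 374.78 mm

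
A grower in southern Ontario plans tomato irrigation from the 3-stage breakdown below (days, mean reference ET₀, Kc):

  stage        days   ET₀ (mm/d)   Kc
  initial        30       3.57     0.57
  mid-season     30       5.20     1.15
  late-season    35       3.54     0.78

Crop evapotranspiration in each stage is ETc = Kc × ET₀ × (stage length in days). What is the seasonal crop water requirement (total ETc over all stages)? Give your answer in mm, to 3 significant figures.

337 mm

initial: 0.57 × 3.57 × 30 = 61.05 mm
mid-season: 1.15 × 5.20 × 30 = 179.40 mm
late-season: 0.78 × 3.54 × 35 = 96.64 mm
Seasonal total = 337.09 mm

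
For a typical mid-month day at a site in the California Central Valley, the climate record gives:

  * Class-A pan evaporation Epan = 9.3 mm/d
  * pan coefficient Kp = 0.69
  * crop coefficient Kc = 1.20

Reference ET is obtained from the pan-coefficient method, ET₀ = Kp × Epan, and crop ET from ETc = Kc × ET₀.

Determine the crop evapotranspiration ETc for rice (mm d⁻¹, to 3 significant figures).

ET₀ = 0.69 × 9.3 = 6.4170 mm/d
ETc = Kc × ET₀ = 1.20 × 6.4170 = 7.7004 mm/d

7.70 mm d⁻¹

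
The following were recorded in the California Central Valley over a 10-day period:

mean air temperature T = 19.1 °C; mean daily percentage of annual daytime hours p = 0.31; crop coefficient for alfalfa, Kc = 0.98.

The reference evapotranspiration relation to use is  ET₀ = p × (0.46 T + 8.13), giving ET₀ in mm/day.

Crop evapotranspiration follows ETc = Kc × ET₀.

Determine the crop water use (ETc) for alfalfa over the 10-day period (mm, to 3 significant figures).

51.4 mm

ET₀ = 0.31 × (0.46 × 19.1 + 8.13) = 0.31 × 16.916 = 5.2440 mm/d
ETc = Kc × ET₀ = 0.98 × 5.2440 = 5.1391 mm/d
Over 10 days: 5.1391 × 10 = 51.391 mm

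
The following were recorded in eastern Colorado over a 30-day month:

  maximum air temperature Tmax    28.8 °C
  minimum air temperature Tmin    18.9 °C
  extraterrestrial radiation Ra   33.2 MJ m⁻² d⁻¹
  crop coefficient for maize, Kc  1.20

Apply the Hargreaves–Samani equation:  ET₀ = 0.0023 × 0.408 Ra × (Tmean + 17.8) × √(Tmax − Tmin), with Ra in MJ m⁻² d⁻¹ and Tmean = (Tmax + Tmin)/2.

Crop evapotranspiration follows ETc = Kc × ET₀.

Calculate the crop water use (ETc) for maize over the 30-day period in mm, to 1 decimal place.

Tmean = (28.8 + 18.9)/2 = 23.85 °C
0.408 Ra = 0.408 × 33.2 = 13.5456 mm/d equivalent
ET₀ = 0.0023 × 13.5456 × (23.85 + 17.8) × √9.9 = 0.0023 × 13.5456 × 41.65 × 3.1464 = 4.0828 mm/d
ETc = Kc × ET₀ = 1.20 × 4.0828 = 4.8994 mm/d
Over 30 days: 4.8994 × 30 = 146.982 mm

147.0 mm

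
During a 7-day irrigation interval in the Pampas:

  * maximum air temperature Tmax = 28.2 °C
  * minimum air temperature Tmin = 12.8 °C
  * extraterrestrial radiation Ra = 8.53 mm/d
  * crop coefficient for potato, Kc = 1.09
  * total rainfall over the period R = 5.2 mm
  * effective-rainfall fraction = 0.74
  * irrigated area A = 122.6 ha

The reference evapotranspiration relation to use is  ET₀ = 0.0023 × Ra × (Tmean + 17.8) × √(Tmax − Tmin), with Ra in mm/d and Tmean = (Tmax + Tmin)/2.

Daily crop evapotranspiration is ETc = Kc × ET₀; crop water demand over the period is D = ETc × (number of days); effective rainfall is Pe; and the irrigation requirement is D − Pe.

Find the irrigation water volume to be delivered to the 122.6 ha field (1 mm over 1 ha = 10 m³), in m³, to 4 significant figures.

22870 m³

Tmean = (28.2 + 12.8)/2 = 20.50 °C
ET₀ = 0.0023 × 8.53 × (20.50 + 17.8) × √15.4 = 0.0023 × 8.53 × 38.30 × 3.9243 = 2.9487 mm/d
ETc = Kc × ET₀ = 1.09 × 2.9487 = 3.2141 mm/d
Crop demand D = ETc × 7 d = 3.2141 × 7 = 22.499 mm
Pe = 0.74 × 5.2 = 3.848 mm
D − Pe = 22.499 − 3.848 = 18.651 mm
Volume = 18.651 mm × 122.6 ha × 10 = 22866.1 m³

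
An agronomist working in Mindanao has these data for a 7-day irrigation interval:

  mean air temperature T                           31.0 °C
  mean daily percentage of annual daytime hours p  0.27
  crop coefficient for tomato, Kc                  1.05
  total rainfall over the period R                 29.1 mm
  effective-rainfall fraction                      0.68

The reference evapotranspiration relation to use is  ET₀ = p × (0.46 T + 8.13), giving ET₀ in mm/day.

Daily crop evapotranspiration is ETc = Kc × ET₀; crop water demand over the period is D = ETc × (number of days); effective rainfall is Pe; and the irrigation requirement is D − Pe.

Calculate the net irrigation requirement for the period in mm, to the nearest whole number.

ET₀ = 0.27 × (0.46 × 31.0 + 8.13) = 0.27 × 22.390 = 6.0453 mm/d
ETc = Kc × ET₀ = 1.05 × 6.0453 = 6.3476 mm/d
Crop demand D = ETc × 7 d = 6.3476 × 7 = 44.433 mm
Pe = 0.68 × 29.1 = 19.788 mm
D − Pe = 44.433 − 19.788 = 24.645 mm

25 mm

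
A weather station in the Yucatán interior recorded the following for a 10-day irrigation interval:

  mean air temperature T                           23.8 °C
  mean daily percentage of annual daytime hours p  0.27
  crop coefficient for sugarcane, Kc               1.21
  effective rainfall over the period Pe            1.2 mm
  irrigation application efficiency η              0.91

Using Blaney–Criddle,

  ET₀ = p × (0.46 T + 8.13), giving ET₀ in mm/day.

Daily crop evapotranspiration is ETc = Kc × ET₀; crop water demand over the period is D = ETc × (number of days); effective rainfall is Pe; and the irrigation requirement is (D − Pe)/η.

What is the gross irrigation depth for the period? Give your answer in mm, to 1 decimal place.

67.2 mm

ET₀ = 0.27 × (0.46 × 23.8 + 8.13) = 0.27 × 19.078 = 5.1511 mm/d
ETc = Kc × ET₀ = 1.21 × 5.1511 = 6.2328 mm/d
Crop demand D = ETc × 10 d = 6.2328 × 10 = 62.328 mm
D − Pe = 62.328 − 1.2 = 61.128 mm
Gross irrigation = 61.128 / 0.91 = 67.174 mm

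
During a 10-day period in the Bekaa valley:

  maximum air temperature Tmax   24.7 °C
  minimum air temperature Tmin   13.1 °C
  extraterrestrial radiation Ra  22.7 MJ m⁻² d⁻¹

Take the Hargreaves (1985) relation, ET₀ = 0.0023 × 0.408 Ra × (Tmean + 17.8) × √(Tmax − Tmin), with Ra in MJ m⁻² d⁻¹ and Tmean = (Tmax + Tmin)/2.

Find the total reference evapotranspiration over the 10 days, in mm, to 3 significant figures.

Tmean = (24.7 + 13.1)/2 = 18.90 °C
0.408 Ra = 0.408 × 22.7 = 9.2616 mm/d equivalent
ET₀ = 0.0023 × 9.2616 × (18.90 + 17.8) × √11.6 = 0.0023 × 9.2616 × 36.70 × 3.4059 = 2.6626 mm/d
Over 10 days: 2.6626 × 10 = 26.626 mm

26.6 mm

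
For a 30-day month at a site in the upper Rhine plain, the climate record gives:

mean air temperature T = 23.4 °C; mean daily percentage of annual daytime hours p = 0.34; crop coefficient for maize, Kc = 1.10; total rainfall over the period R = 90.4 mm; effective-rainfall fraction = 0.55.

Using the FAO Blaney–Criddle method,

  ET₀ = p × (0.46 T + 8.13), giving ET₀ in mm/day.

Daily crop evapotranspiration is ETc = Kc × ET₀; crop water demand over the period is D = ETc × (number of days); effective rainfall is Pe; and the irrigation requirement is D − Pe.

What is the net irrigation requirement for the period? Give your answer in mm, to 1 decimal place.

162.3 mm

ET₀ = 0.34 × (0.46 × 23.4 + 8.13) = 0.34 × 18.894 = 6.4240 mm/d
ETc = Kc × ET₀ = 1.10 × 6.4240 = 7.0664 mm/d
Crop demand D = ETc × 30 d = 7.0664 × 30 = 211.992 mm
Pe = 0.55 × 90.4 = 49.720 mm
D − Pe = 211.992 − 49.720 = 162.272 mm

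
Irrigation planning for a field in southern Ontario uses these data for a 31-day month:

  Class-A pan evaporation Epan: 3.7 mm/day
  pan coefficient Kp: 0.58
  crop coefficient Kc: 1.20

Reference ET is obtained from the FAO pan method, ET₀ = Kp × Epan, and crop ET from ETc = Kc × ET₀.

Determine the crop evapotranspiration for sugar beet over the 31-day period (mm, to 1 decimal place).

79.8 mm

ET₀ = 0.58 × 3.7 = 2.1460 mm/d
ETc = Kc × ET₀ = 1.20 × 2.1460 = 2.5752 mm/d
Over 31 days: 2.5752 × 31 = 79.831 mm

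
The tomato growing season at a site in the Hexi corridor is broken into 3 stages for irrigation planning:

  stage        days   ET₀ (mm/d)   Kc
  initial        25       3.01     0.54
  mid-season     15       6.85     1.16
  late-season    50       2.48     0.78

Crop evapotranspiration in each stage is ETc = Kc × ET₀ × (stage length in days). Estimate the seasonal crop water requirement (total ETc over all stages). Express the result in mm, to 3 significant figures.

initial: 0.54 × 3.01 × 25 = 40.64 mm
mid-season: 1.16 × 6.85 × 15 = 119.19 mm
late-season: 0.78 × 2.48 × 50 = 96.72 mm
Seasonal total = 256.55 mm

257 mm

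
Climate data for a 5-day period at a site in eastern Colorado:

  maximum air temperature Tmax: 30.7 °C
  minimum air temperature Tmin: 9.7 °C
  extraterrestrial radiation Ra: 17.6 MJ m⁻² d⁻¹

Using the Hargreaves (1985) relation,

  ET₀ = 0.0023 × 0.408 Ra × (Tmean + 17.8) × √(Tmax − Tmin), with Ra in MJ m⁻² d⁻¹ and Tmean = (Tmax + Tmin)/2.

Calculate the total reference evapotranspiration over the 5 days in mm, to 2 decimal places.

14.38 mm

Tmean = (30.7 + 9.7)/2 = 20.20 °C
0.408 Ra = 0.408 × 17.6 = 7.1808 mm/d equivalent
ET₀ = 0.0023 × 7.1808 × (20.20 + 17.8) × √21.0 = 0.0023 × 7.1808 × 38.00 × 4.5826 = 2.8760 mm/d
Over 5 days: 2.8760 × 5 = 14.380 mm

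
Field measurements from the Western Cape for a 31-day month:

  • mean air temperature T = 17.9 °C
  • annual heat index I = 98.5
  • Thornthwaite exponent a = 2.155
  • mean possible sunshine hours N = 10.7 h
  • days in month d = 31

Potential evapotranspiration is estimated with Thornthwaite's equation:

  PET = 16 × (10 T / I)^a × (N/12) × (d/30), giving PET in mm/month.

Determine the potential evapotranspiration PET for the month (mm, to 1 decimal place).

53.4 mm

10T/I = 10 × 17.9 / 98.5 = 1.8173
(10T/I)^a = 1.8173^2.155 = 3.6230
Uncorrected PET = 16 × 3.6230 = 57.968 mm
Correction = (N/12)(d/30) = (10.7/12)(31/30) = 0.9214
PET = 57.968 × 0.9214 = 53.412 mm/month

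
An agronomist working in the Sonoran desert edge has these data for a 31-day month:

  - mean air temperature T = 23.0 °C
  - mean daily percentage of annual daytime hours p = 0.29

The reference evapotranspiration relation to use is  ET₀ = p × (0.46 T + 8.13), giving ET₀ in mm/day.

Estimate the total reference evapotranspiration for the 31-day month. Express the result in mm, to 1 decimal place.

ET₀ = 0.29 × (0.46 × 23.0 + 8.13) = 0.29 × 18.710 = 5.4259 mm/d
Monthly total = 5.4259 × 31 = 168.203 mm

168.2 mm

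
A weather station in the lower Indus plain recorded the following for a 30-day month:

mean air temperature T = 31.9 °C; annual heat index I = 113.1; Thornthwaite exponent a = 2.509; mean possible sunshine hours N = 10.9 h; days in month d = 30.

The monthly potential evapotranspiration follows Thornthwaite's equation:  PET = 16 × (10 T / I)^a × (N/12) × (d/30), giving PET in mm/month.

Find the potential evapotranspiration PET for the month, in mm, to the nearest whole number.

10T/I = 10 × 31.9 / 113.1 = 2.8205
(10T/I)^a = 2.8205^2.509 = 13.4855
Uncorrected PET = 16 × 13.4855 = 215.768 mm
Correction = (N/12)(d/30) = (10.9/12)(30/30) = 0.9083
PET = 215.768 × 0.9083 = 195.982 mm/month

196 mm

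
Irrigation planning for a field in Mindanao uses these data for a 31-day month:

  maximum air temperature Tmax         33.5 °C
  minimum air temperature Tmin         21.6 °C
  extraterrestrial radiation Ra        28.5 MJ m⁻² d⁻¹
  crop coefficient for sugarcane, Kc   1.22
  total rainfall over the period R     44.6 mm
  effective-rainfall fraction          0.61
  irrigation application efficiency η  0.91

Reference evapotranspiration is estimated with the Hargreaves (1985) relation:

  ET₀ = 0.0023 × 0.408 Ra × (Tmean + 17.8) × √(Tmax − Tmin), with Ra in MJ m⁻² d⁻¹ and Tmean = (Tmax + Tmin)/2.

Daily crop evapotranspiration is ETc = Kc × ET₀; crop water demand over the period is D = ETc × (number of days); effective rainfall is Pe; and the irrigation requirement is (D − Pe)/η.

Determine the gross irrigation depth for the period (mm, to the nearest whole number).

144 mm

Tmean = (33.5 + 21.6)/2 = 27.55 °C
0.408 Ra = 0.408 × 28.5 = 11.6280 mm/d equivalent
ET₀ = 0.0023 × 11.6280 × (27.55 + 17.8) × √11.9 = 0.0023 × 11.6280 × 45.35 × 3.4496 = 4.1839 mm/d
ETc = Kc × ET₀ = 1.22 × 4.1839 = 5.1044 mm/d
Crop demand D = ETc × 31 d = 5.1044 × 31 = 158.236 mm
Pe = 0.61 × 44.6 = 27.206 mm
D − Pe = 158.236 − 27.206 = 131.030 mm
Gross irrigation = 131.030 / 0.91 = 143.989 mm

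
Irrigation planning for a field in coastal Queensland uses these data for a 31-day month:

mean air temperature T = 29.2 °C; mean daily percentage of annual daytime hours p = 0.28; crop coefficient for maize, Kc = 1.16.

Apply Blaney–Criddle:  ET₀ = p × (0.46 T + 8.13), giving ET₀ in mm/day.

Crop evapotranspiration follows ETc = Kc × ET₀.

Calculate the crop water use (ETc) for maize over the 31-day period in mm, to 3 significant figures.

217 mm

ET₀ = 0.28 × (0.46 × 29.2 + 8.13) = 0.28 × 21.562 = 6.0374 mm/d
ETc = Kc × ET₀ = 1.16 × 6.0374 = 7.0034 mm/d
Over 31 days: 7.0034 × 31 = 217.105 mm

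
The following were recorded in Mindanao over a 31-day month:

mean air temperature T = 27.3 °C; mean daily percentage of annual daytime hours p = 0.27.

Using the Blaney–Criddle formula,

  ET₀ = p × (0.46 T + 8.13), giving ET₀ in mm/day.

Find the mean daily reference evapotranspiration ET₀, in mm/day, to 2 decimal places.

5.59 mm/day

ET₀ = 0.27 × (0.46 × 27.3 + 8.13) = 0.27 × 20.688 = 5.5858 mm/d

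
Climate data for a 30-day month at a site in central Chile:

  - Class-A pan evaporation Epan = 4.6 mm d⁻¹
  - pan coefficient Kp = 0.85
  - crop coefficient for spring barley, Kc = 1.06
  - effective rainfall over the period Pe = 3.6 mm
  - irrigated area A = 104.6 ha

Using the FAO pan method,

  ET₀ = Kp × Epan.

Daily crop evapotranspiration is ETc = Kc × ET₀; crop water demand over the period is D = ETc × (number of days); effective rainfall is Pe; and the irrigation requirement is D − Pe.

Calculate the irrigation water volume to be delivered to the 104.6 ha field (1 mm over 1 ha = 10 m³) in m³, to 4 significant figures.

ET₀ = 0.85 × 4.6 = 3.9100 mm/d
ETc = Kc × ET₀ = 1.06 × 3.9100 = 4.1446 mm/d
Crop demand D = ETc × 30 d = 4.1446 × 30 = 124.338 mm
D − Pe = 124.338 − 3.6 = 120.738 mm
Volume = 120.738 mm × 104.6 ha × 10 = 126291.9 m³

126300 m³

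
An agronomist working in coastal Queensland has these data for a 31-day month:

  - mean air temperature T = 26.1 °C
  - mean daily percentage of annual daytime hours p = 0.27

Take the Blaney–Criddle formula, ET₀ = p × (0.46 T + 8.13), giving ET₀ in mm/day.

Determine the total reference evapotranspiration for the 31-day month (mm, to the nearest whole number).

ET₀ = 0.27 × (0.46 × 26.1 + 8.13) = 0.27 × 20.136 = 5.4367 mm/d
Monthly total = 5.4367 × 31 = 168.538 mm

169 mm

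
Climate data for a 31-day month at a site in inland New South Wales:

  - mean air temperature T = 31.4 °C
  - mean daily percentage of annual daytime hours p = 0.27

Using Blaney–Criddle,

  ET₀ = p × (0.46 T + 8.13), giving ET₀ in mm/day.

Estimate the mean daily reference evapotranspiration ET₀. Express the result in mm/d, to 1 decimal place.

ET₀ = 0.27 × (0.46 × 31.4 + 8.13) = 0.27 × 22.574 = 6.0950 mm/d

6.1 mm/d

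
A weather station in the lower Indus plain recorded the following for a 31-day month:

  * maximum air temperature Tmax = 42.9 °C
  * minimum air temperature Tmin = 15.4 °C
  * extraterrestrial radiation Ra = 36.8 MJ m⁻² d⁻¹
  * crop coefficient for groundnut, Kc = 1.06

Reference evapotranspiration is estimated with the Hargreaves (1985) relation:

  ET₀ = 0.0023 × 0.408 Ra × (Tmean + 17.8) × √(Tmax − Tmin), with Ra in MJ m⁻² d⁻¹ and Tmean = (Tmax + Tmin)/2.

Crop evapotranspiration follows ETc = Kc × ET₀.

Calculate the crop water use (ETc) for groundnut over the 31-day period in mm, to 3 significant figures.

279 mm

Tmean = (42.9 + 15.4)/2 = 29.15 °C
0.408 Ra = 0.408 × 36.8 = 15.0144 mm/d equivalent
ET₀ = 0.0023 × 15.0144 × (29.15 + 17.8) × √27.5 = 0.0023 × 15.0144 × 46.95 × 5.2440 = 8.5023 mm/d
ETc = Kc × ET₀ = 1.06 × 8.5023 = 9.0124 mm/d
Over 31 days: 9.0124 × 31 = 279.384 mm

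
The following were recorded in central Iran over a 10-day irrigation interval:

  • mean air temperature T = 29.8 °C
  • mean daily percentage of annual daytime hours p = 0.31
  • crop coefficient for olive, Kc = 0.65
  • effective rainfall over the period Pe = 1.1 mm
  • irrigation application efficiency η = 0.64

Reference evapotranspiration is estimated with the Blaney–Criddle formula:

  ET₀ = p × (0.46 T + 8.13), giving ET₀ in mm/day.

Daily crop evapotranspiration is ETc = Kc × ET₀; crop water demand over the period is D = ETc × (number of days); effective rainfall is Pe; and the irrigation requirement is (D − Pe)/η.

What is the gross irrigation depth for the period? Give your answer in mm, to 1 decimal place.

ET₀ = 0.31 × (0.46 × 29.8 + 8.13) = 0.31 × 21.838 = 6.7698 mm/d
ETc = Kc × ET₀ = 0.65 × 6.7698 = 4.4004 mm/d
Crop demand D = ETc × 10 d = 4.4004 × 10 = 44.004 mm
D − Pe = 44.004 − 1.1 = 42.904 mm
Gross irrigation = 42.904 / 0.64 = 67.038 mm

67.0 mm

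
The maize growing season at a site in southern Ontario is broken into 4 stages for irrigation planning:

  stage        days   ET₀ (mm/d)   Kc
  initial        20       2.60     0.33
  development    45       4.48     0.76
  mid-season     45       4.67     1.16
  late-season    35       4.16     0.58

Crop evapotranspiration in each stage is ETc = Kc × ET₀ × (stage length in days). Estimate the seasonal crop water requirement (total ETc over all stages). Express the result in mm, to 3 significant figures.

initial: 0.33 × 2.60 × 20 = 17.16 mm
development: 0.76 × 4.48 × 45 = 153.22 mm
mid-season: 1.16 × 4.67 × 45 = 243.77 mm
late-season: 0.58 × 4.16 × 35 = 84.45 mm
Seasonal total = 498.60 mm

499 mm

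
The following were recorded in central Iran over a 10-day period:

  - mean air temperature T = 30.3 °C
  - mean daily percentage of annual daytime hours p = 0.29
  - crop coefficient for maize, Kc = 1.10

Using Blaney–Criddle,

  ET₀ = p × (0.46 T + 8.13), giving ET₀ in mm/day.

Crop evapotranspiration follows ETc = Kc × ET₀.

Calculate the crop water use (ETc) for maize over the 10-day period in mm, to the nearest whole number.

70 mm

ET₀ = 0.29 × (0.46 × 30.3 + 8.13) = 0.29 × 22.068 = 6.3997 mm/d
ETc = Kc × ET₀ = 1.10 × 6.3997 = 7.0397 mm/d
Over 10 days: 7.0397 × 10 = 70.397 mm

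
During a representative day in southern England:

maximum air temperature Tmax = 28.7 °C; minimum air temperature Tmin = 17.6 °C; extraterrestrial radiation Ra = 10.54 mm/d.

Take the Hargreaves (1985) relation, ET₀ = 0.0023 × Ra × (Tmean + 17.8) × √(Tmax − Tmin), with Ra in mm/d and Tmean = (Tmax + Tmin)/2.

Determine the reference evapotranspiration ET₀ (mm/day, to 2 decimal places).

3.31 mm/day

Tmean = (28.7 + 17.6)/2 = 23.15 °C
ET₀ = 0.0023 × 10.54 × (23.15 + 17.8) × √11.1 = 0.0023 × 10.54 × 40.95 × 3.3317 = 3.3074 mm/d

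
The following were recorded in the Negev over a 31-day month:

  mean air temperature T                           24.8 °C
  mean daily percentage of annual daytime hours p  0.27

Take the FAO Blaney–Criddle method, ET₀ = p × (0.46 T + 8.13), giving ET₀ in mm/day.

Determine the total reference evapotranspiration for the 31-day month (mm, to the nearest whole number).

ET₀ = 0.27 × (0.46 × 24.8 + 8.13) = 0.27 × 19.538 = 5.2753 mm/d
Monthly total = 5.2753 × 31 = 163.534 mm

164 mm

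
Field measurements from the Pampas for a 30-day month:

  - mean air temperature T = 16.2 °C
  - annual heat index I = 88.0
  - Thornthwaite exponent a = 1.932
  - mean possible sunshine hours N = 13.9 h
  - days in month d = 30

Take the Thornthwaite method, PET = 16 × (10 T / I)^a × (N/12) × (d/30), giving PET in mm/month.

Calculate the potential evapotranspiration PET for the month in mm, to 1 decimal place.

60.3 mm

10T/I = 10 × 16.2 / 88.0 = 1.8409
(10T/I)^a = 1.8409^1.932 = 3.2512
Uncorrected PET = 16 × 3.2512 = 52.019 mm
Correction = (N/12)(d/30) = (13.9/12)(30/30) = 1.1583
PET = 52.019 × 1.1583 = 60.254 mm/month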